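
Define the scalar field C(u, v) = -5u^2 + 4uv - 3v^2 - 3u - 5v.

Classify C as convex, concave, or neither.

C is quadratic, so its Hessian is the constant matrix H = [[-10, 4], [4, -6]].
det(H) = 44, tr(H) = -16.
det(H) > 0 and tr(H) < 0, so H is negative definite everywhere: concave.

concave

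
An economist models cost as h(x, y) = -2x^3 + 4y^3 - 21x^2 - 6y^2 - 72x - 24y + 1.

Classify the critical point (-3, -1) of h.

local maximum

The mixed partial ∂²h/∂x∂y is 0, so the Hessian at any point is diag(h_xx, h_yy) = diag(-6(2x + 7), 12(2y - 1)).
At (-3, -1): H = diag(-6, -36).
Both eigenvalues are negative, so H is negative definite: a local maximum.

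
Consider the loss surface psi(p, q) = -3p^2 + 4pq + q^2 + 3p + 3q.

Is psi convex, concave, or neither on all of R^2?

psi is quadratic, so its Hessian is the constant matrix H = [[-6, 4], [4, 2]].
det(H) = -28, tr(H) = -4.
det(H) < 0, so H is indefinite: neither convex nor concave.

neither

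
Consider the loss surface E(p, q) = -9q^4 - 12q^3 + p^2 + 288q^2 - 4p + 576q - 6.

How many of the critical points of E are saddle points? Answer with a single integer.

E separates as a function of p plus a function of q, so ∇E=0 decouples.
∂E/∂p = 2(p - 2) = 0 at p ∈ {2}; ∂E/∂q = -36(q - 4)(q + 1)(q + 4) = 0 at q ∈ {-4, -1, 4}.
The Hessian is diagonal: diag(E_pp, E_qq). Second derivatives: E_pp(2)=2; E_qq(-4)=-864, E_qq(-1)=540, E_qq(4)=-1440.
Saddle points occur where the two diagonal entries have opposite signs: (2, -4), (2, 4). Count: 2.

2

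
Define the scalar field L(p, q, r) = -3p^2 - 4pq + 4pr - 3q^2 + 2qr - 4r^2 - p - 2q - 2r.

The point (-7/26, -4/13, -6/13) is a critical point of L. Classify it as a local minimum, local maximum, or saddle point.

The Hessian is constant: H = [[-6, -4, 4], [-4, -6, 2], [4, 2, -8]].
Leading principal minors: Δ₁ = -6, Δ₂ = 20, Δ₃ = -104.
The minors alternate sign starting negative (−, +, −), so H is negative definite: a local maximum.

local maximum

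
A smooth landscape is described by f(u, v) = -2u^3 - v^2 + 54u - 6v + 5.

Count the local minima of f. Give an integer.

0

f separates as a function of u plus a function of v, so ∇f=0 decouples.
∂f/∂u = -6(u - 3)(u + 3) = 0 at u ∈ {-3, 3}; ∂f/∂v = -2(v + 3) = 0 at v ∈ {-3}.
The Hessian is diagonal: diag(f_uu, f_vv). Second derivatives: f_uu(-3)=36, f_uu(3)=-36; f_vv(-3)=-2.
Local minima occur where both diagonal entries positive: none. Count: 0.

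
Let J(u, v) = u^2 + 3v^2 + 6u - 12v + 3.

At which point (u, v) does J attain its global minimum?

(-3, 2)

J(u,v) separates as P(u) + Q(v) + 3, so its minimum is min P + min Q + 3.
P'(u) = 2u + 6 vanishes at u ∈ {-3}; Q'(v) = 6v - 12 vanishes at v ∈ {2}.
Local minima of P (where P''>0): P(-3)=-9. Local minima of Q: Q(2)=-12.
So the global minimum of J is P(-3) + Q(2) + 3 = -9 − 12 + 3 = -18, attained at (-3, 2).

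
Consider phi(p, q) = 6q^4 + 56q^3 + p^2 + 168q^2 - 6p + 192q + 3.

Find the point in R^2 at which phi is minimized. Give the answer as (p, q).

phi(p,q) separates as A(p) + B(q) + 3, so its minimum is min A + min B + 3.
A'(p) = 2p - 6 vanishes at p ∈ {3}; B'(q) = 24(q + 1)(q + 2)(q + 4) vanishes at q ∈ {-4, -2, -1}.
Local minima of A (where A''>0): A(3)=-9. Local minima of B: B(-4)=-128, B(-1)=-74.
So the global minimum of phi is A(3) + B(-4) + 3 = -9 − 128 + 3 = -134, attained at (3, -4).

(3, -4)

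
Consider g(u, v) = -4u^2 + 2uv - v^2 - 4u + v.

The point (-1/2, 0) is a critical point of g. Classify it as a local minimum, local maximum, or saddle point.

local maximum

The Hessian of g is constant: H = [[-8, 2], [2, -2]].
det(H) = (-8)·(-2) − 2² = 12.
det(H) > 0 and tr(H) = -10 < 0, so H is negative definite and the point is a local maximum.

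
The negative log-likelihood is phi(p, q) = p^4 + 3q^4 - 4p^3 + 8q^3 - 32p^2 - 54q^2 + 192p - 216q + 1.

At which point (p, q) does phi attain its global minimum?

phi(p,q) separates as A(p) + B(q) + 1, so its minimum is min A + min B + 1.
A'(p) = 4(p - 4)(p - 3)(p + 4) vanishes at p ∈ {-4, 3, 4}; B'(q) = 12(q - 3)(q + 2)(q + 3) vanishes at q ∈ {-3, -2, 3}.
Local minima of A (where A''>0): A(-4)=-768, A(4)=256. Local minima of B: B(-3)=189, B(3)=-675.
So the global minimum of phi is A(-4) + B(3) + 1 = -768 − 675 + 1 = -1442, attained at (-4, 3).

(-4, 3)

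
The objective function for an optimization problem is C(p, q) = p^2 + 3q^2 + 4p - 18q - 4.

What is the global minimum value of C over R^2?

C(p,q) separates as A(p) + B(q) − 4, so its minimum is min A + min B − 4.
A'(p) = 2p + 4 vanishes at p ∈ {-2}; B'(q) = 6q - 18 vanishes at q ∈ {3}.
Local minima of A (where A''>0): A(-2)=-4. Local minima of B: B(3)=-27.
So the global minimum of C is A(-2) + B(3) − 4 = -4 − 27 − 4 = -35, attained at (-2, 3).

-35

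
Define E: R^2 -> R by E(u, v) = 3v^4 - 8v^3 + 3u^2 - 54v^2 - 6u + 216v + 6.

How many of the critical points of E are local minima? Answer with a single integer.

E separates as a function of u plus a function of v, so ∇E=0 decouples.
∂E/∂u = 6(u - 1) = 0 at u ∈ {1}; ∂E/∂v = 12(v - 3)(v - 2)(v + 3) = 0 at v ∈ {-3, 2, 3}.
The Hessian is diagonal: diag(E_uu, E_vv). Second derivatives: E_uu(1)=6; E_vv(-3)=360, E_vv(2)=-60, E_vv(3)=72.
Local minima occur where both diagonal entries positive: (1, -3), (1, 3). Count: 2.

2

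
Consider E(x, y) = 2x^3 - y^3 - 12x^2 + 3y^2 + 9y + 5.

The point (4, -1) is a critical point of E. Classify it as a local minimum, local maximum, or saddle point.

The mixed partial ∂²E/∂x∂y is 0, so the Hessian at any point is diag(E_xx, E_yy) = diag(12(x - 2), 6(-y + 1)).
At (4, -1): H = diag(24, 12).
Both eigenvalues are positive, so H is positive definite: a local minimum.

local minimum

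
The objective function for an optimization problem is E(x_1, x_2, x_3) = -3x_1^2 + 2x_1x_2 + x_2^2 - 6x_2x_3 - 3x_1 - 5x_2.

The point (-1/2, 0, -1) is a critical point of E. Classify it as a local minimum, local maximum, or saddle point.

The Hessian is constant: H = [[-6, 2, 0], [2, 2, -6], [0, -6, 0]].
Leading principal minors: Δ₁ = -6, Δ₂ = -16, Δ₃ = 216.
The minors fit neither the all-positive nor the alternating-sign pattern, so H is indefinite: a saddle point.

saddle point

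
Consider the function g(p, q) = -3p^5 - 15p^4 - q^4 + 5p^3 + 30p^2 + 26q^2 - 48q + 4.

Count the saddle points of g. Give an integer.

g separates as a function of p plus a function of q, so ∇g=0 decouples.
∂g/∂p = -15p(p - 1)(p + 1)(p + 4) = 0 at p ∈ {-4, -1, 0, 1}; ∂g/∂q = -4(q - 3)(q - 1)(q + 4) = 0 at q ∈ {-4, 1, 3}.
The Hessian is diagonal: diag(g_pp, g_qq). Second derivatives: g_pp(-4)=900, g_pp(-1)=-90, g_pp(0)=60, g_pp(1)=-150; g_qq(-4)=-140, g_qq(1)=40, g_qq(3)=-56.
Saddle points occur where the two diagonal entries have opposite signs: (-4, -4), (-4, 3), (-1, 1), (0, -4), (0, 3), (1, 1). Count: 6.

6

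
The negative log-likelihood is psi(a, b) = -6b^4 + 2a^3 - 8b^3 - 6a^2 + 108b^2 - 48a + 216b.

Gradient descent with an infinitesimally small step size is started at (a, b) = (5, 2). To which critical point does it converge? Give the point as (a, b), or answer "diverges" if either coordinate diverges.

psi is separable, so gradient descent decouples: a follows -∂psi/∂a, b follows -∂psi/∂b.
∂psi/∂a = 6(a - 4)(a + 2); at a=5 this is 42, so a decreases.
∂psi/∂b = -24(b - 3)(b + 1)(b + 3); at b=2 this is 360, so b decreases.
a converges to its nearest critical value 4 (a local min of the a-part); b converges to -1. The iterate converges to (4, -1).

(4, -1)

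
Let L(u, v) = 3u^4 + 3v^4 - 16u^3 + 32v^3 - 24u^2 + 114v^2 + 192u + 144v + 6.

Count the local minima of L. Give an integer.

4

L separates as a function of u plus a function of v, so ∇L=0 decouples.
∂L/∂u = 12(u - 4)(u - 2)(u + 2) = 0 at u ∈ {-2, 2, 4}; ∂L/∂v = 12(v + 1)(v + 3)(v + 4) = 0 at v ∈ {-4, -3, -1}.
The Hessian is diagonal: diag(L_uu, L_vv). Second derivatives: L_uu(-2)=288, L_uu(2)=-96, L_uu(4)=144; L_vv(-4)=36, L_vv(-3)=-24, L_vv(-1)=72.
Local minima occur where both diagonal entries positive: (-2, -4), (-2, -1), (4, -4), (4, -1). Count: 4.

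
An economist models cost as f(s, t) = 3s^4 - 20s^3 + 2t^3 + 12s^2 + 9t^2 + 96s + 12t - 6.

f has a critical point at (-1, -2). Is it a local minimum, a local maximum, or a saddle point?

saddle point

The mixed partial ∂²f/∂s∂t is 0, so the Hessian at any point is diag(f_ss, f_tt) = diag(12(3s^2 - 10s + 2), 6(2t + 3)).
At (-1, -2): H = diag(180, -6).
The eigenvalues have opposite signs, so H is indefinite: a saddle point.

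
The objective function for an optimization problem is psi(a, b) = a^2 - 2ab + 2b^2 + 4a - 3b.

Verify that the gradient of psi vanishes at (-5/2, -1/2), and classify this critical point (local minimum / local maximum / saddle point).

∇psi = (2a - 2b + 4, -2a + 4b - 3); substituting (-5/2, -1/2) gives ∇psi = (0, 0), so (-5/2, -1/2) is indeed a critical point.
The Hessian of psi is constant: H = [[2, -2], [-2, 4]].
det(H) = 2·4 − (-2)² = 4.
det(H) > 0 and tr(H) = 6 > 0, so H is positive definite and the point is a local minimum.

local minimum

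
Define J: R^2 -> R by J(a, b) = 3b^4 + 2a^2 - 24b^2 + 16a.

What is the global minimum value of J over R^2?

J(a,b) separates as P(a) + Q(b), so its minimum is min P + min Q.
P'(a) = 4a + 16 vanishes at a ∈ {-4}; Q'(b) = 12b(b - 2)(b + 2) vanishes at b ∈ {-2, 0, 2}.
Local minima of P (where P''>0): P(-4)=-32. Local minima of Q: Q(-2)=-48, Q(2)=-48.
So the global minimum of J is P(-4) + Q(-2) = -32 − 48 = -80, attained at (-4, -2).

-80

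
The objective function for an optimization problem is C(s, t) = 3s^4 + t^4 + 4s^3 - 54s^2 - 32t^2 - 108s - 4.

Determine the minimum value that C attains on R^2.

C(s,t) separates as P(s) + Q(t) − 4, so its minimum is min P + min Q − 4.
P'(s) = 12(s - 3)(s + 1)(s + 3) vanishes at s ∈ {-3, -1, 3}; Q'(t) = 4t(t - 4)(t + 4) vanishes at t ∈ {-4, 0, 4}.
Local minima of P (where P''>0): P(-3)=-27, P(3)=-459. Local minima of Q: Q(-4)=-256, Q(4)=-256.
So the global minimum of C is P(3) + Q(-4) − 4 = -459 − 256 − 4 = -719, attained at (3, -4).

-719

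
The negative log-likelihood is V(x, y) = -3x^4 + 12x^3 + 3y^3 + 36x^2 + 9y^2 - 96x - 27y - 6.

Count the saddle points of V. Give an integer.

3

V separates as a function of x plus a function of y, so ∇V=0 decouples.
∂V/∂x = -12(x - 4)(x - 1)(x + 2) = 0 at x ∈ {-2, 1, 4}; ∂V/∂y = 9(y - 1)(y + 3) = 0 at y ∈ {-3, 1}.
The Hessian is diagonal: diag(V_xx, V_yy). Second derivatives: V_xx(-2)=-216, V_xx(1)=108, V_xx(4)=-216; V_yy(-3)=-36, V_yy(1)=36.
Saddle points occur where the two diagonal entries have opposite signs: (-2, 1), (1, -3), (4, 1). Count: 3.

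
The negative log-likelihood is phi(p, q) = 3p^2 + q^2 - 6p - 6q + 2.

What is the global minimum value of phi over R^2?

-10

phi(p,q) separates as A(p) + B(q) + 2, so its minimum is min A + min B + 2.
A'(p) = 6p - 6 vanishes at p ∈ {1}; B'(q) = 2q - 6 vanishes at q ∈ {3}.
Local minima of A (where A''>0): A(1)=-3. Local minima of B: B(3)=-9.
So the global minimum of phi is A(1) + B(3) + 2 = -3 − 9 + 2 = -10, attained at (1, 3).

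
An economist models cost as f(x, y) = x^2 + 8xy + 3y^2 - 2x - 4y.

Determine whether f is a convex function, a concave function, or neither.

f is quadratic, so its Hessian is the constant matrix H = [[2, 8], [8, 6]].
det(H) = -52, tr(H) = 8.
det(H) < 0, so H is indefinite: neither convex nor concave.

neither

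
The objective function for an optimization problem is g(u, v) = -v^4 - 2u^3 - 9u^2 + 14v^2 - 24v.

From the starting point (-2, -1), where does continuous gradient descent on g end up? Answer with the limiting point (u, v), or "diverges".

g is separable, so gradient descent decouples: u follows -∂g/∂u, v follows -∂g/∂v.
∂g/∂u = -6u(u + 3); at u=-2 this is 12, so u decreases.
∂g/∂v = -4(v - 2)(v - 1)(v + 3); at v=-1 this is -48, so v increases.
u converges to its nearest critical value -3 (a local min of the u-part); v converges to 1. The iterate converges to (-3, 1).

(-3, 1)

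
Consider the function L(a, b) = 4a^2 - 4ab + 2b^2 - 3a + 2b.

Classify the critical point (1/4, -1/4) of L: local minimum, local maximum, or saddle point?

The Hessian of L is constant: H = [[8, -4], [-4, 4]].
det(H) = 8·4 − (-4)² = 16.
det(H) > 0 and tr(H) = 12 > 0, so H is positive definite and the point is a local minimum.

local minimum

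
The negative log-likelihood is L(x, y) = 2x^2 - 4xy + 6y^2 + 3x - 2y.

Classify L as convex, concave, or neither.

convex

L is quadratic, so its Hessian is the constant matrix H = [[4, -4], [-4, 12]].
det(H) = 32, tr(H) = 16.
det(H) > 0 and tr(H) > 0, so H is positive definite everywhere: convex.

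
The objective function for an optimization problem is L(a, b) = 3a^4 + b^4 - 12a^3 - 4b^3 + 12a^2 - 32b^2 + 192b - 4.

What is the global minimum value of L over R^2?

-772

L(a,b) separates as P(a) + Q(b) − 4, so its minimum is min P + min Q − 4.
P'(a) = 12a(a - 2)(a - 1) vanishes at a ∈ {0, 1, 2}; Q'(b) = 4(b - 4)(b - 3)(b + 4) vanishes at b ∈ {-4, 3, 4}.
Local minima of P (where P''>0): P(0)=0, P(2)=0. Local minima of Q: Q(-4)=-768, Q(4)=256.
So the global minimum of L is P(0) + Q(-4) − 4 = 0 − 768 − 4 = -772, attained at (0, -4).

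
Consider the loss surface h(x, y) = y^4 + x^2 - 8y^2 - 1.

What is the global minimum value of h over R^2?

-17

h(x,y) separates as P(x) + Q(y) − 1, so its minimum is min P + min Q − 1.
P'(x) = 2x vanishes at x ∈ {0}; Q'(y) = 4y(y - 2)(y + 2) vanishes at y ∈ {-2, 0, 2}.
Local minima of P (where P''>0): P(0)=0. Local minima of Q: Q(-2)=-16, Q(2)=-16.
So the global minimum of h is P(0) + Q(-2) − 1 = 0 − 16 − 1 = -17, attained at (0, -2).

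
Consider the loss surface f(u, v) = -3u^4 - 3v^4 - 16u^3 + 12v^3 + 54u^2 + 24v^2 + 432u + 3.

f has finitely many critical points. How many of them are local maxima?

4

f separates as a function of u plus a function of v, so ∇f=0 decouples.
∂f/∂u = -12(u - 3)(u + 3)(u + 4) = 0 at u ∈ {-4, -3, 3}; ∂f/∂v = -12v(v - 4)(v + 1) = 0 at v ∈ {-1, 0, 4}.
The Hessian is diagonal: diag(f_uu, f_vv). Second derivatives: f_uu(-4)=-84, f_uu(-3)=72, f_uu(3)=-504; f_vv(-1)=-60, f_vv(0)=48, f_vv(4)=-240.
Local maxima occur where both diagonal entries negative: (-4, -1), (-4, 4), (3, -1), (3, 4). Count: 4.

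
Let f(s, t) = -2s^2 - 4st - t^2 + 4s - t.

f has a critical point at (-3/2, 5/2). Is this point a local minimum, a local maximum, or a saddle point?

The Hessian of f is constant: H = [[-4, -4], [-4, -2]].
det(H) = (-4)·(-2) − (-4)² = -8.
Since det(H) < 0, H is indefinite and the critical point is a saddle point.

saddle point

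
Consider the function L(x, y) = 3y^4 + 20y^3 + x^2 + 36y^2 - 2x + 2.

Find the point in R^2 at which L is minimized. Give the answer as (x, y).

L(x,y) separates as P(x) + Q(y) + 2, so its minimum is min P + min Q + 2.
P'(x) = 2x - 2 vanishes at x ∈ {1}; Q'(y) = 12y(y + 2)(y + 3) vanishes at y ∈ {-3, -2, 0}.
Local minima of P (where P''>0): P(1)=-1. Local minima of Q: Q(-3)=27, Q(0)=0.
So the global minimum of L is P(1) + Q(0) + 2 = -1 + 0 + 2 = 1, attained at (1, 0).

(1, 0)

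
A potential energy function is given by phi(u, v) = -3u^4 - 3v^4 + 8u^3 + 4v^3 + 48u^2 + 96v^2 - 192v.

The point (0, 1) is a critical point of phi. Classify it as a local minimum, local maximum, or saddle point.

The mixed partial ∂²phi/∂u∂v is 0, so the Hessian at any point is diag(phi_uu, phi_vv) = diag(12(-3u^2 + 4u + 8), 12(-3v^2 + 2v + 16)).
At (0, 1): H = diag(96, 180).
Both eigenvalues are positive, so H is positive definite: a local minimum.

local minimum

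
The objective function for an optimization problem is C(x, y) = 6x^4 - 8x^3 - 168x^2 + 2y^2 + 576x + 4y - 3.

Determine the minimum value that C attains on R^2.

-2949

C(x,y) separates as P(x) + Q(y) − 3, so its minimum is min P + min Q − 3.
P'(x) = 24(x - 3)(x - 2)(x + 4) vanishes at x ∈ {-4, 2, 3}; Q'(y) = 4y + 4 vanishes at y ∈ {-1}.
Local minima of P (where P''>0): P(-4)=-2944, P(3)=486. Local minima of Q: Q(-1)=-2.
So the global minimum of C is P(-4) + Q(-1) − 3 = -2944 − 2 − 3 = -2949, attained at (-4, -1).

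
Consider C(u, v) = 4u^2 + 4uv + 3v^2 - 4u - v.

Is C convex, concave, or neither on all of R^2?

C is quadratic, so its Hessian is the constant matrix H = [[8, 4], [4, 6]].
det(H) = 32, tr(H) = 14.
det(H) > 0 and tr(H) > 0, so H is positive definite everywhere: convex.

convex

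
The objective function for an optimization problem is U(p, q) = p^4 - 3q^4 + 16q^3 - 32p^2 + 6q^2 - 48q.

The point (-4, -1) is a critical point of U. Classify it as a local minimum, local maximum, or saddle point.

The mixed partial ∂²U/∂p∂q is 0, so the Hessian at any point is diag(U_pp, U_qq) = diag(4(3p^2 - 16), 12(-3q^2 + 8q + 1)).
At (-4, -1): H = diag(128, -120).
The eigenvalues have opposite signs, so H is indefinite: a saddle point.

saddle point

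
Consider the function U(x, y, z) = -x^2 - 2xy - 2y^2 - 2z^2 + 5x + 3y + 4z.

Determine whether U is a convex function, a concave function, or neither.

concave

U is quadratic, so its Hessian is the constant matrix H = [[-2, -2, 0], [-2, -4, 0], [0, 0, -4]].
Leading principal minors: -2, 4, -16.
Signs alternate −, +, − ⇒ H ≺ 0 ⇒ concave.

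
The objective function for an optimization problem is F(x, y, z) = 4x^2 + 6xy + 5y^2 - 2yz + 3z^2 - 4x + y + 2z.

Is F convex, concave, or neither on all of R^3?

convex

F is quadratic, so its Hessian is the constant matrix H = [[8, 6, 0], [6, 10, -2], [0, -2, 6]].
Leading principal minors: 8, 44, 232.
All positive ⇒ H ≻ 0 ⇒ convex.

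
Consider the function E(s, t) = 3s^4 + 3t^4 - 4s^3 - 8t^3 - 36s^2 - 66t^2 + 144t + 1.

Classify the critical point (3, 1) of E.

saddle point

The mixed partial ∂²E/∂s∂t is 0, so the Hessian at any point is diag(E_ss, E_tt) = diag(12(3s^2 - 2s - 6), 12(3t^2 - 4t - 11)).
At (3, 1): H = diag(180, -144).
The eigenvalues have opposite signs, so H is indefinite: a saddle point.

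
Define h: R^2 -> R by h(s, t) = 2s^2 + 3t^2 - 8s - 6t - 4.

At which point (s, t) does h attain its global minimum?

h(s,t) separates as P(s) + Q(t) − 4, so its minimum is min P + min Q − 4.
P'(s) = 4s - 8 vanishes at s ∈ {2}; Q'(t) = 6(t - 1) vanishes at t ∈ {1}.
Local minima of P (where P''>0): P(2)=-8. Local minima of Q: Q(1)=-3.
So the global minimum of h is P(2) + Q(1) − 4 = -8 − 3 − 4 = -15, attained at (2, 1).

(2, 1)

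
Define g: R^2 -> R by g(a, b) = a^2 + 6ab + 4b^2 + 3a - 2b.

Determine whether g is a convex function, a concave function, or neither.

g is quadratic, so its Hessian is the constant matrix H = [[2, 6], [6, 8]].
det(H) = -20, tr(H) = 10.
det(H) < 0, so H is indefinite: neither convex nor concave.

neither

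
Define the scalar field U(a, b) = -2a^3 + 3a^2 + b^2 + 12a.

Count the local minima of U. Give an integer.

U separates as a function of a plus a function of b, so ∇U=0 decouples.
∂U/∂a = -6(a - 2)(a + 1) = 0 at a ∈ {-1, 2}; ∂U/∂b = 2b = 0 at b ∈ {0}.
The Hessian is diagonal: diag(U_aa, U_bb). Second derivatives: U_aa(-1)=18, U_aa(2)=-18; U_bb(0)=2.
Local minima occur where both diagonal entries positive: (-1, 0). Count: 1.

1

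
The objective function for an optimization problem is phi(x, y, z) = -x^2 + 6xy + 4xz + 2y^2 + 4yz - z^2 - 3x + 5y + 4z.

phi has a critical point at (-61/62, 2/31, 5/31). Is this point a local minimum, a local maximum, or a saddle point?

saddle point

The Hessian is constant: H = [[-2, 6, 4], [6, 4, 4], [4, 4, -2]].
Leading principal minors: Δ₁ = -2, Δ₂ = -44, Δ₃ = 248.
The minors fit neither the all-positive nor the alternating-sign pattern, so H is indefinite: a saddle point.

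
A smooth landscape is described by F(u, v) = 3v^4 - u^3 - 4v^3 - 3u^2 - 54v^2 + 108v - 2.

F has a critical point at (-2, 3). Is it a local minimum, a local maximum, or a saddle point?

The mixed partial ∂²F/∂u∂v is 0, so the Hessian at any point is diag(F_uu, F_vv) = diag(-6(u + 1), 12(3v^2 - 2v - 9)).
At (-2, 3): H = diag(6, 144).
Both eigenvalues are positive, so H is positive definite: a local minimum.

local minimum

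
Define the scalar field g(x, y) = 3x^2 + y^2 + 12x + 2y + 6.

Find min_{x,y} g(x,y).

g(x,y) separates as P(x) + Q(y) + 6, so its minimum is min P + min Q + 6.
P'(x) = 6x + 12 vanishes at x ∈ {-2}; Q'(y) = 2y + 2 vanishes at y ∈ {-1}.
Local minima of P (where P''>0): P(-2)=-12. Local minima of Q: Q(-1)=-1.
So the global minimum of g is P(-2) + Q(-1) + 6 = -12 − 1 + 6 = -7, attained at (-2, -1).

-7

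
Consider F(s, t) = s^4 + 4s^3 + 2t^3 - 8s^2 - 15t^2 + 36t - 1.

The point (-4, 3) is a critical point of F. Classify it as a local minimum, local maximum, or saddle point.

local minimum

The mixed partial ∂²F/∂s∂t is 0, so the Hessian at any point is diag(F_ss, F_tt) = diag(4(3s^2 + 6s - 4), 6(2t - 5)).
At (-4, 3): H = diag(80, 6).
Both eigenvalues are positive, so H is positive definite: a local minimum.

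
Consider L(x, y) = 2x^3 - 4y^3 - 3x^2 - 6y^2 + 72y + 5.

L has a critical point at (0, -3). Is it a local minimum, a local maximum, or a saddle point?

saddle point

The mixed partial ∂²L/∂x∂y is 0, so the Hessian at any point is diag(L_xx, L_yy) = diag(6(2x - 1), -12(2y + 1)).
At (0, -3): H = diag(-6, 60).
The eigenvalues have opposite signs, so H is indefinite: a saddle point.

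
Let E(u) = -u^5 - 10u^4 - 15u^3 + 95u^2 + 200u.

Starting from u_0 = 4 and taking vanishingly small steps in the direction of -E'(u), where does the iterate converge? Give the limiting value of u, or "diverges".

diverges

E'(u) = -5(u - 2)(u + 1)(u + 4)(u + 5), so E'(4) = -3600.
Gradient descent moves in the -E' direction, i.e. u is increasing.
There is no critical point above u=4, and E' keeps the same sign, so the iterate runs off to +∞.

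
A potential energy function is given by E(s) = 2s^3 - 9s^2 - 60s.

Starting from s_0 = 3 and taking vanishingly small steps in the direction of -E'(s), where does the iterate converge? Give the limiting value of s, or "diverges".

E'(s) = 6(s - 5)(s + 2), so E'(3) = -60.
Gradient descent moves in the -E' direction, i.e. s is increasing.
The nearest critical point in that direction is s = 5, where E'' = 42 > 0 (a local minimum). The iterate converges there.

5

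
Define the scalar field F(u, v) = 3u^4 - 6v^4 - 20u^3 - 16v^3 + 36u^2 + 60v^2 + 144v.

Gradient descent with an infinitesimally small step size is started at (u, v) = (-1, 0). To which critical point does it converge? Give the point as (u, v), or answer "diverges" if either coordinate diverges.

F is separable, so gradient descent decouples: u follows -∂F/∂u, v follows -∂F/∂v.
∂F/∂u = 12u(u - 3)(u - 2); at u=-1 this is -144, so u increases.
∂F/∂v = -24(v - 2)(v + 1)(v + 3); at v=0 this is 144, so v decreases.
u converges to its nearest critical value 0 (a local min of the u-part); v converges to -1. The iterate converges to (0, -1).

(0, -1)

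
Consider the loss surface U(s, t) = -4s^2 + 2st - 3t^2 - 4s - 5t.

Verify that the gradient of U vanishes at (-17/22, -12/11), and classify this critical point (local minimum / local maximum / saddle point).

∇U = (-8s + 2t - 4, 2s - 6t - 5); substituting (-17/22, -12/11) gives ∇U = (0, 0), so (-17/22, -12/11) is indeed a critical point.
The Hessian of U is constant: H = [[-8, 2], [2, -6]].
det(H) = (-8)·(-6) − 2² = 44.
det(H) > 0 and tr(H) = -14 < 0, so H is negative definite and the point is a local maximum.

local maximum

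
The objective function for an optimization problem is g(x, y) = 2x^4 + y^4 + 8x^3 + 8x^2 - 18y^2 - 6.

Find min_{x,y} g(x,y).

-87

g(x,y) separates as P(x) + Q(y) − 6, so its minimum is min P + min Q − 6.
P'(x) = 8x(x + 1)(x + 2) vanishes at x ∈ {-2, -1, 0}; Q'(y) = 4y(y - 3)(y + 3) vanishes at y ∈ {-3, 0, 3}.
Local minima of P (where P''>0): P(-2)=0, P(0)=0. Local minima of Q: Q(-3)=-81, Q(3)=-81.
So the global minimum of g is P(-2) + Q(-3) − 6 = 0 − 81 − 6 = -87, attained at (-2, -3).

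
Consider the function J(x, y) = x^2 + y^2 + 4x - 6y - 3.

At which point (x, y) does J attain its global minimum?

J(x,y) separates as P(x) + Q(y) − 3, so its minimum is min P + min Q − 3.
P'(x) = 2x + 4 vanishes at x ∈ {-2}; Q'(y) = 2y - 6 vanishes at y ∈ {3}.
Local minima of P (where P''>0): P(-2)=-4. Local minima of Q: Q(3)=-9.
So the global minimum of J is P(-2) + Q(3) − 3 = -4 − 9 − 3 = -16, attained at (-2, 3).

(-2, 3)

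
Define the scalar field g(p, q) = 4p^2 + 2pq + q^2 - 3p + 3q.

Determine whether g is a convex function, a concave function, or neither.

g is quadratic, so its Hessian is the constant matrix H = [[8, 2], [2, 2]].
det(H) = 12, tr(H) = 10.
det(H) > 0 and tr(H) > 0, so H is positive definite everywhere: convex.

convex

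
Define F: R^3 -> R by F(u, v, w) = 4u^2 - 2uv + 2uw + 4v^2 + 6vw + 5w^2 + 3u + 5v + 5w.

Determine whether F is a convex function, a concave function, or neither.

convex

F is quadratic, so its Hessian is the constant matrix H = [[8, -2, 2], [-2, 8, 6], [2, 6, 10]].
Leading principal minors: 8, 60, 232.
All positive ⇒ H ≻ 0 ⇒ convex.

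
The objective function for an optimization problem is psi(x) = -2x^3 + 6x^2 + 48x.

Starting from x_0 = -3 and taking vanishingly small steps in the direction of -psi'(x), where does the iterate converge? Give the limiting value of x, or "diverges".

-2

psi'(x) = -6(x - 4)(x + 2), so psi'(-3) = -42.
Gradient descent moves in the -psi' direction, i.e. x is increasing.
The nearest critical point in that direction is x = -2, where psi'' = 36 > 0 (a local minimum). The iterate converges there.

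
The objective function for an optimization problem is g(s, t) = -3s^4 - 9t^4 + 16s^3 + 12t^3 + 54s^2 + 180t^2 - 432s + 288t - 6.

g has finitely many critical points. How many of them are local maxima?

4

g separates as a function of s plus a function of t, so ∇g=0 decouples.
∂g/∂s = -12(s - 4)(s - 3)(s + 3) = 0 at s ∈ {-3, 3, 4}; ∂g/∂t = -36(t - 4)(t + 1)(t + 2) = 0 at t ∈ {-2, -1, 4}.
The Hessian is diagonal: diag(g_ss, g_tt). Second derivatives: g_ss(-3)=-504, g_ss(3)=72, g_ss(4)=-84; g_tt(-2)=-216, g_tt(-1)=180, g_tt(4)=-1080.
Local maxima occur where both diagonal entries negative: (-3, -2), (-3, 4), (4, -2), (4, 4). Count: 4.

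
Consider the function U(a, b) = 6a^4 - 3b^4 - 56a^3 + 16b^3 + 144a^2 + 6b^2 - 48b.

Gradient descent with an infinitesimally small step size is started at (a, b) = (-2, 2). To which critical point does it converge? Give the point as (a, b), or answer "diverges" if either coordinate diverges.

(0, 1)

U is separable, so gradient descent decouples: a follows -∂U/∂a, b follows -∂U/∂b.
∂U/∂a = 24a(a - 4)(a - 3); at a=-2 this is -1440, so a increases.
∂U/∂b = -12(b - 4)(b - 1)(b + 1); at b=2 this is 72, so b decreases.
a converges to its nearest critical value 0 (a local min of the a-part); b converges to 1. The iterate converges to (0, 1).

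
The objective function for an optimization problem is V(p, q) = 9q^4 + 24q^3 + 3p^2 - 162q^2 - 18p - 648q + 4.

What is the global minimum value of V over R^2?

-2048

V(p,q) separates as A(p) + B(q) + 4, so its minimum is min A + min B + 4.
A'(p) = 6p - 18 vanishes at p ∈ {3}; B'(q) = 36(q - 3)(q + 2)(q + 3) vanishes at q ∈ {-3, -2, 3}.
Local minima of A (where A''>0): A(3)=-27. Local minima of B: B(-3)=567, B(3)=-2025.
So the global minimum of V is A(3) + B(3) + 4 = -27 − 2025 + 4 = -2048, attained at (3, 3).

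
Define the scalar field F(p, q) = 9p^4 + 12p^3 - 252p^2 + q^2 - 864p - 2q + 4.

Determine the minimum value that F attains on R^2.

-4413

F(p,q) separates as A(p) + B(q) + 4, so its minimum is min A + min B + 4.
A'(p) = 36(p - 4)(p + 2)(p + 3) vanishes at p ∈ {-3, -2, 4}; B'(q) = 2q - 2 vanishes at q ∈ {1}.
Local minima of A (where A''>0): A(-3)=729, A(4)=-4416. Local minima of B: B(1)=-1.
So the global minimum of F is A(4) + B(1) + 4 = -4416 − 1 + 4 = -4413, attained at (4, 1).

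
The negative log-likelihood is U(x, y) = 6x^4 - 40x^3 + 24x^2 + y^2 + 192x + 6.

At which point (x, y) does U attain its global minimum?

(-1, 0)

U(x,y) separates as P(x) + Q(y) + 6, so its minimum is min P + min Q + 6.
P'(x) = 24(x - 4)(x - 2)(x + 1) vanishes at x ∈ {-1, 2, 4}; Q'(y) = 2y vanishes at y ∈ {0}.
Local minima of P (where P''>0): P(-1)=-122, P(4)=128. Local minima of Q: Q(0)=0.
So the global minimum of U is P(-1) + Q(0) + 6 = -122 + 0 + 6 = -116, attained at (-1, 0).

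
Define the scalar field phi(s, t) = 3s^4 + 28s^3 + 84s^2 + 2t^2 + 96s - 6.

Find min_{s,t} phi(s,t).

phi(s,t) separates as P(s) + Q(t) − 6, so its minimum is min P + min Q − 6.
P'(s) = 12(s + 1)(s + 2)(s + 4) vanishes at s ∈ {-4, -2, -1}; Q'(t) = 4t vanishes at t ∈ {0}.
Local minima of P (where P''>0): P(-4)=-64, P(-1)=-37. Local minima of Q: Q(0)=0.
So the global minimum of phi is P(-4) + Q(0) − 6 = -64 + 0 − 6 = -70, attained at (-4, 0).

-70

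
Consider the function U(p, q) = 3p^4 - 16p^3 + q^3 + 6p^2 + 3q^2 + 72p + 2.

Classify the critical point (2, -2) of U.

The mixed partial ∂²U/∂p∂q is 0, so the Hessian at any point is diag(U_pp, U_qq) = diag(12(3p^2 - 8p + 1), 6(q + 1)).
At (2, -2): H = diag(-36, -6).
Both eigenvalues are negative, so H is negative definite: a local maximum.

local maximum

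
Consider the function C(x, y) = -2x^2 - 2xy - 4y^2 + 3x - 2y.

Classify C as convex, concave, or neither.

concave

C is quadratic, so its Hessian is the constant matrix H = [[-4, -2], [-2, -8]].
det(H) = 28, tr(H) = -12.
det(H) > 0 and tr(H) < 0, so H is negative definite everywhere: concave.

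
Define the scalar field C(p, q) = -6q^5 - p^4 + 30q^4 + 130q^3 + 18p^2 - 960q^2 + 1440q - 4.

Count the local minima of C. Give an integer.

C separates as a function of p plus a function of q, so ∇C=0 decouples.
∂C/∂p = -4p(p - 3)(p + 3) = 0 at p ∈ {-3, 0, 3}; ∂C/∂q = -30(q - 4)(q - 3)(q - 1)(q + 4) = 0 at q ∈ {-4, 1, 3, 4}.
The Hessian is diagonal: diag(C_pp, C_qq). Second derivatives: C_pp(-3)=-72, C_pp(0)=36, C_pp(3)=-72; C_qq(-4)=8400, C_qq(1)=-900, C_qq(3)=420, C_qq(4)=-720.
Local minima occur where both diagonal entries positive: (0, -4), (0, 3). Count: 2.

2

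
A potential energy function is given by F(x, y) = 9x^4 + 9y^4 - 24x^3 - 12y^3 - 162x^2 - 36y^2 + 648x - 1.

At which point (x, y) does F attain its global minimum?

(-3, 2)

F(x,y) separates as P(x) + Q(y) − 1, so its minimum is min P + min Q − 1.
P'(x) = 36(x - 3)(x - 2)(x + 3) vanishes at x ∈ {-3, 2, 3}; Q'(y) = 36y(y - 2)(y + 1) vanishes at y ∈ {-1, 0, 2}.
Local minima of P (where P''>0): P(-3)=-2025, P(3)=567. Local minima of Q: Q(-1)=-15, Q(2)=-96.
So the global minimum of F is P(-3) + Q(2) − 1 = -2025 − 96 − 1 = -2122, attained at (-3, 2).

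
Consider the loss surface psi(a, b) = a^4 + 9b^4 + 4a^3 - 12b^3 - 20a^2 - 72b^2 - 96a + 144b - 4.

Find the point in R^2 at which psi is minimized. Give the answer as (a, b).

(3, -2)

psi(a,b) separates as P(a) + Q(b) − 4, so its minimum is min P + min Q − 4.
P'(a) = 4(a - 3)(a + 2)(a + 4) vanishes at a ∈ {-4, -2, 3}; Q'(b) = 36(b - 2)(b - 1)(b + 2) vanishes at b ∈ {-2, 1, 2}.
Local minima of P (where P''>0): P(-4)=64, P(3)=-279. Local minima of Q: Q(-2)=-336, Q(2)=48.
So the global minimum of psi is P(3) + Q(-2) − 4 = -279 − 336 − 4 = -619, attained at (3, -2).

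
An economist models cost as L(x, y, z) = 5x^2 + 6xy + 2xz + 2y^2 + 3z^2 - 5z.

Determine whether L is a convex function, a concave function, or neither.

convex

L is quadratic, so its Hessian is the constant matrix H = [[10, 6, 2], [6, 4, 0], [2, 0, 6]].
Leading principal minors: 10, 4, 8.
All positive ⇒ H ≻ 0 ⇒ convex.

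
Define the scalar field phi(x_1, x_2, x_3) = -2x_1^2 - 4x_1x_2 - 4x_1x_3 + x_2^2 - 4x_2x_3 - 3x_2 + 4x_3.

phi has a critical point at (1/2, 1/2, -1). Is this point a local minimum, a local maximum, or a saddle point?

The Hessian is constant: H = [[-4, -4, -4], [-4, 2, -4], [-4, -4, 0]].
Leading principal minors: Δ₁ = -4, Δ₂ = -24, Δ₃ = -96.
The minors fit neither the all-positive nor the alternating-sign pattern, so H is indefinite: a saddle point.

saddle point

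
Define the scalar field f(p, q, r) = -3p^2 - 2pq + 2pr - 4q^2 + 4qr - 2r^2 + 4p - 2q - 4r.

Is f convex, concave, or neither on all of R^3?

f is quadratic, so its Hessian is the constant matrix H = [[-6, -2, 2], [-2, -8, 4], [2, 4, -4]].
Leading principal minors: -6, 44, -80.
Signs alternate −, +, − ⇒ H ≺ 0 ⇒ concave.

concave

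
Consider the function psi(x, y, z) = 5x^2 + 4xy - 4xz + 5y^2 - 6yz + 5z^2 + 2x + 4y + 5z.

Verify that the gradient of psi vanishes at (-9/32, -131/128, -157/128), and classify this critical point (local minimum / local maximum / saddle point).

local minimum

∇psi = (10x + 4y - 4z + 2, 4x + 10y - 6z + 4, -4x - 6y + 10z + 5); substituting (-9/32, -131/128, -157/128) gives ∇psi = (0, 0, 0), so (-9/32, -131/128, -157/128) is indeed a critical point.
The Hessian is constant: H = [[10, 4, -4], [4, 10, -6], [-4, -6, 10]].
Leading principal minors: Δ₁ = 10, Δ₂ = 84, Δ₃ = 512.
All leading minors are positive, so H is positive definite: a local minimum.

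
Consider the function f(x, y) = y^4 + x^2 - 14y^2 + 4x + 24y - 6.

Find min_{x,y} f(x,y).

-127

f(x,y) separates as P(x) + Q(y) − 6, so its minimum is min P + min Q − 6.
P'(x) = 2x + 4 vanishes at x ∈ {-2}; Q'(y) = 4(y - 2)(y - 1)(y + 3) vanishes at y ∈ {-3, 1, 2}.
Local minima of P (where P''>0): P(-2)=-4. Local minima of Q: Q(-3)=-117, Q(2)=8.
So the global minimum of f is P(-2) + Q(-3) − 6 = -4 − 117 − 6 = -127, attained at (-2, -3).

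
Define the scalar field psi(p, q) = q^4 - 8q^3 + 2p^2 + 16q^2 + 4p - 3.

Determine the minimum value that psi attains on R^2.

psi(p,q) separates as A(p) + B(q) − 3, so its minimum is min A + min B − 3.
A'(p) = 4p + 4 vanishes at p ∈ {-1}; B'(q) = 4q(q - 4)(q - 2) vanishes at q ∈ {0, 2, 4}.
Local minima of A (where A''>0): A(-1)=-2. Local minima of B: B(0)=0, B(4)=0.
So the global minimum of psi is A(-1) + B(0) − 3 = -2 + 0 − 3 = -5, attained at (-1, 0).

-5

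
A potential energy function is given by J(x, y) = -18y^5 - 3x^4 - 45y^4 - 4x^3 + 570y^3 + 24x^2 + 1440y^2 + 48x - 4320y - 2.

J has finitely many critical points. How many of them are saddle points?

6

J separates as a function of x plus a function of y, so ∇J=0 decouples.
∂J/∂x = -12(x - 2)(x + 1)(x + 2) = 0 at x ∈ {-2, -1, 2}; ∂J/∂y = -90(y - 4)(y - 1)(y + 3)(y + 4) = 0 at y ∈ {-4, -3, 1, 4}.
The Hessian is diagonal: diag(J_xx, J_yy). Second derivatives: J_xx(-2)=-48, J_xx(-1)=36, J_xx(2)=-144; J_yy(-4)=3600, J_yy(-3)=-2520, J_yy(1)=5400, J_yy(4)=-15120.
Saddle points occur where the two diagonal entries have opposite signs: (-2, -4), (-2, 1), (-1, -3), (-1, 4), (2, -4), (2, 1). Count: 6.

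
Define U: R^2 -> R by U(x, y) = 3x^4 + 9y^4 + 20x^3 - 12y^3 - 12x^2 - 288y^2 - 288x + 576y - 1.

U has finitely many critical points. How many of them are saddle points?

4

U separates as a function of x plus a function of y, so ∇U=0 decouples.
∂U/∂x = 12(x - 2)(x + 3)(x + 4) = 0 at x ∈ {-4, -3, 2}; ∂U/∂y = 36(y - 4)(y - 1)(y + 4) = 0 at y ∈ {-4, 1, 4}.
The Hessian is diagonal: diag(U_xx, U_yy). Second derivatives: U_xx(-4)=72, U_xx(-3)=-60, U_xx(2)=360; U_yy(-4)=1440, U_yy(1)=-540, U_yy(4)=864.
Saddle points occur where the two diagonal entries have opposite signs: (-4, 1), (-3, -4), (-3, 4), (2, 1). Count: 4.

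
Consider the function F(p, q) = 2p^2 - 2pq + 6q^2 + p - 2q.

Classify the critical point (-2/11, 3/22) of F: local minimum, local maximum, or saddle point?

The Hessian of F is constant: H = [[4, -2], [-2, 12]].
det(H) = 4·12 − (-2)² = 44.
det(H) > 0 and tr(H) = 16 > 0, so H is positive definite and the point is a local minimum.

local minimum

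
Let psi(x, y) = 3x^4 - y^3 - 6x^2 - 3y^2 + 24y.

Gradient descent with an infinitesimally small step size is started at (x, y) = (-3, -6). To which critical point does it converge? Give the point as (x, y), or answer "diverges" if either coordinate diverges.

(-1, -4)

psi is separable, so gradient descent decouples: x follows -∂psi/∂x, y follows -∂psi/∂y.
∂psi/∂x = 12x(x - 1)(x + 1); at x=-3 this is -288, so x increases.
∂psi/∂y = -3(y - 2)(y + 4); at y=-6 this is -48, so y increases.
x converges to its nearest critical value -1 (a local min of the x-part); y converges to -4. The iterate converges to (-1, -4).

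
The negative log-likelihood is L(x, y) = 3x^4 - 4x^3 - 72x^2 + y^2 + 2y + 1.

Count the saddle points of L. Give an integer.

L separates as a function of x plus a function of y, so ∇L=0 decouples.
∂L/∂x = 12x(x - 4)(x + 3) = 0 at x ∈ {-3, 0, 4}; ∂L/∂y = 2(y + 1) = 0 at y ∈ {-1}.
The Hessian is diagonal: diag(L_xx, L_yy). Second derivatives: L_xx(-3)=252, L_xx(0)=-144, L_xx(4)=336; L_yy(-1)=2.
Saddle points occur where the two diagonal entries have opposite signs: (0, -1). Count: 1.

1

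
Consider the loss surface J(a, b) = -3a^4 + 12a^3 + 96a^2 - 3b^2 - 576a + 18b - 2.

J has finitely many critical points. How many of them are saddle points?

J separates as a function of a plus a function of b, so ∇J=0 decouples.
∂J/∂a = -12(a - 4)(a - 3)(a + 4) = 0 at a ∈ {-4, 3, 4}; ∂J/∂b = -6(b - 3) = 0 at b ∈ {3}.
The Hessian is diagonal: diag(J_aa, J_bb). Second derivatives: J_aa(-4)=-672, J_aa(3)=84, J_aa(4)=-96; J_bb(3)=-6.
Saddle points occur where the two diagonal entries have opposite signs: (3, 3). Count: 1.

1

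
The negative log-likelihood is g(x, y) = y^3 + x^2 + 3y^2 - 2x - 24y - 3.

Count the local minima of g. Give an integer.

g separates as a function of x plus a function of y, so ∇g=0 decouples.
∂g/∂x = 2(x - 1) = 0 at x ∈ {1}; ∂g/∂y = 3(y - 2)(y + 4) = 0 at y ∈ {-4, 2}.
The Hessian is diagonal: diag(g_xx, g_yy). Second derivatives: g_xx(1)=2; g_yy(-4)=-18, g_yy(2)=18.
Local minima occur where both diagonal entries positive: (1, 2). Count: 1.

1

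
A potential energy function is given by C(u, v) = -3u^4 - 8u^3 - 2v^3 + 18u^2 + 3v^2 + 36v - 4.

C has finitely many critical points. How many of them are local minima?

C separates as a function of u plus a function of v, so ∇C=0 decouples.
∂C/∂u = -12u(u - 1)(u + 3) = 0 at u ∈ {-3, 0, 1}; ∂C/∂v = -6(v - 3)(v + 2) = 0 at v ∈ {-2, 3}.
The Hessian is diagonal: diag(C_uu, C_vv). Second derivatives: C_uu(-3)=-144, C_uu(0)=36, C_uu(1)=-48; C_vv(-2)=30, C_vv(3)=-30.
Local minima occur where both diagonal entries positive: (0, -2). Count: 1.

1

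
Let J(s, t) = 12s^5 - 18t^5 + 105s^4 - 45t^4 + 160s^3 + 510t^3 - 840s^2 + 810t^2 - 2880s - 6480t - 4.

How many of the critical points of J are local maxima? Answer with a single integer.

J separates as a function of s plus a function of t, so ∇J=0 decouples.
∂J/∂s = 60(s - 2)(s + 2)(s + 3)(s + 4) = 0 at s ∈ {-4, -3, -2, 2}; ∂J/∂t = -90(t - 3)(t - 2)(t + 3)(t + 4) = 0 at t ∈ {-4, -3, 2, 3}.
The Hessian is diagonal: diag(J_ss, J_tt). Second derivatives: J_ss(-4)=-720, J_ss(-3)=300, J_ss(-2)=-480, J_ss(2)=7200; J_tt(-4)=3780, J_tt(-3)=-2700, J_tt(2)=2700, J_tt(3)=-3780.
Local maxima occur where both diagonal entries negative: (-4, -3), (-4, 3), (-2, -3), (-2, 3). Count: 4.

4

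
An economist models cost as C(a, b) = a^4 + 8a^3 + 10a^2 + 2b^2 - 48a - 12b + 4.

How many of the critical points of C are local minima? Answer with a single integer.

C separates as a function of a plus a function of b, so ∇C=0 decouples.
∂C/∂a = 4(a - 1)(a + 3)(a + 4) = 0 at a ∈ {-4, -3, 1}; ∂C/∂b = 4(b - 3) = 0 at b ∈ {3}.
The Hessian is diagonal: diag(C_aa, C_bb). Second derivatives: C_aa(-4)=20, C_aa(-3)=-16, C_aa(1)=80; C_bb(3)=4.
Local minima occur where both diagonal entries positive: (-4, 3), (1, 3). Count: 2.

2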